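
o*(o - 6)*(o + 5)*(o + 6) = o^4 + 5*o^3 - 36*o^2 - 180*o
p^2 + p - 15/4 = (p - 3/2)*(p + 5/2)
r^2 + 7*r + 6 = (r + 1)*(r + 6)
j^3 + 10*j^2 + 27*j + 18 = (j + 1)*(j + 3)*(j + 6)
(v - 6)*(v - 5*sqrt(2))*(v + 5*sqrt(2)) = v^3 - 6*v^2 - 50*v + 300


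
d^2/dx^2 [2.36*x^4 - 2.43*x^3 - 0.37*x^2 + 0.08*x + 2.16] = 28.32*x^2 - 14.58*x - 0.74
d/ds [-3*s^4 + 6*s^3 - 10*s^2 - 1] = 2*s*(-6*s^2 + 9*s - 10)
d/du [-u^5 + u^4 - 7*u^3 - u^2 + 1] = u*(-5*u^3 + 4*u^2 - 21*u - 2)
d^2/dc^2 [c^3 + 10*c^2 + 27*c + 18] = 6*c + 20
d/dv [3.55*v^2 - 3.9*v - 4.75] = 7.1*v - 3.9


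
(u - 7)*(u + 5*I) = u^2 - 7*u + 5*I*u - 35*I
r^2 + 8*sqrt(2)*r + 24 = (r + 2*sqrt(2))*(r + 6*sqrt(2))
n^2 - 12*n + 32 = (n - 8)*(n - 4)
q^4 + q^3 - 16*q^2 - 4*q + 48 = (q - 3)*(q - 2)*(q + 2)*(q + 4)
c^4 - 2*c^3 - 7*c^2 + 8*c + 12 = (c - 3)*(c - 2)*(c + 1)*(c + 2)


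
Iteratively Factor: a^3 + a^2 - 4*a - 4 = (a + 2)*(a^2 - a - 2) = (a - 2)*(a + 2)*(a + 1)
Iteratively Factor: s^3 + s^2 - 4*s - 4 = (s - 2)*(s^2 + 3*s + 2) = (s - 2)*(s + 2)*(s + 1)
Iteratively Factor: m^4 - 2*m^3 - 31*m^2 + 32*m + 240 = (m + 3)*(m^3 - 5*m^2 - 16*m + 80) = (m - 5)*(m + 3)*(m^2 - 16) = (m - 5)*(m + 3)*(m + 4)*(m - 4)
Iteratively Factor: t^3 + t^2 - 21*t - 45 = (t - 5)*(t^2 + 6*t + 9) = (t - 5)*(t + 3)*(t + 3)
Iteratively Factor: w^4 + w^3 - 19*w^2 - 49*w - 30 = (w + 2)*(w^3 - w^2 - 17*w - 15) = (w + 2)*(w + 3)*(w^2 - 4*w - 5) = (w + 1)*(w + 2)*(w + 3)*(w - 5)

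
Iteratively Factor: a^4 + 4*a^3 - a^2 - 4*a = (a)*(a^3 + 4*a^2 - a - 4) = a*(a + 1)*(a^2 + 3*a - 4) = a*(a - 1)*(a + 1)*(a + 4)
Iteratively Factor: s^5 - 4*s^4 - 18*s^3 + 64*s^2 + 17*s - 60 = (s - 3)*(s^4 - s^3 - 21*s^2 + s + 20) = (s - 5)*(s - 3)*(s^3 + 4*s^2 - s - 4) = (s - 5)*(s - 3)*(s + 1)*(s^2 + 3*s - 4) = (s - 5)*(s - 3)*(s - 1)*(s + 1)*(s + 4)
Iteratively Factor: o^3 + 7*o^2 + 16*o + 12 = (o + 3)*(o^2 + 4*o + 4) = (o + 2)*(o + 3)*(o + 2)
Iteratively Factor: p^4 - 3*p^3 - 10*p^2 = (p)*(p^3 - 3*p^2 - 10*p) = p*(p - 5)*(p^2 + 2*p) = p^2*(p - 5)*(p + 2)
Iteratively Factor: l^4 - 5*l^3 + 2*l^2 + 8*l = (l - 4)*(l^3 - l^2 - 2*l) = (l - 4)*(l + 1)*(l^2 - 2*l) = l*(l - 4)*(l + 1)*(l - 2)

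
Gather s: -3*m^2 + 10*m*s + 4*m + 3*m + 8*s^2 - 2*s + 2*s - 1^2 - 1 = -3*m^2 + 10*m*s + 7*m + 8*s^2 - 2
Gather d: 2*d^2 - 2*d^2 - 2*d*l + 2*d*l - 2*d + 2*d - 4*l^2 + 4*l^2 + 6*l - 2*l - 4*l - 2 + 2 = 0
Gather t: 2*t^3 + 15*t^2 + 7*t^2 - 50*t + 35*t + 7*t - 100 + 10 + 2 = 2*t^3 + 22*t^2 - 8*t - 88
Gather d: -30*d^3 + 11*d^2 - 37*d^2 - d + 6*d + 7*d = -30*d^3 - 26*d^2 + 12*d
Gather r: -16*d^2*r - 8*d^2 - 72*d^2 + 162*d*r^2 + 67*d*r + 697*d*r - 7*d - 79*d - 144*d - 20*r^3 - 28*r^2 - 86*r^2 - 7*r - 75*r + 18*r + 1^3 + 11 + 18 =-80*d^2 - 230*d - 20*r^3 + r^2*(162*d - 114) + r*(-16*d^2 + 764*d - 64) + 30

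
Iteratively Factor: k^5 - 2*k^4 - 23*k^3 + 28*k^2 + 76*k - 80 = (k + 4)*(k^4 - 6*k^3 + k^2 + 24*k - 20) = (k - 5)*(k + 4)*(k^3 - k^2 - 4*k + 4) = (k - 5)*(k + 2)*(k + 4)*(k^2 - 3*k + 2) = (k - 5)*(k - 2)*(k + 2)*(k + 4)*(k - 1)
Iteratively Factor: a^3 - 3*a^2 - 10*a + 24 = (a + 3)*(a^2 - 6*a + 8) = (a - 2)*(a + 3)*(a - 4)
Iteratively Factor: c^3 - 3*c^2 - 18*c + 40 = (c - 5)*(c^2 + 2*c - 8) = (c - 5)*(c + 4)*(c - 2)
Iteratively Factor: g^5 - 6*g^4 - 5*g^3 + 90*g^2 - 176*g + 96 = (g - 3)*(g^4 - 3*g^3 - 14*g^2 + 48*g - 32) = (g - 3)*(g + 4)*(g^3 - 7*g^2 + 14*g - 8) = (g - 3)*(g - 1)*(g + 4)*(g^2 - 6*g + 8) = (g - 3)*(g - 2)*(g - 1)*(g + 4)*(g - 4)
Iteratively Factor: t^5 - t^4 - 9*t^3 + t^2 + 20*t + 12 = (t + 1)*(t^4 - 2*t^3 - 7*t^2 + 8*t + 12) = (t - 2)*(t + 1)*(t^3 - 7*t - 6) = (t - 3)*(t - 2)*(t + 1)*(t^2 + 3*t + 2) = (t - 3)*(t - 2)*(t + 1)^2*(t + 2)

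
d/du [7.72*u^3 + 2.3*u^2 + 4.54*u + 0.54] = 23.16*u^2 + 4.6*u + 4.54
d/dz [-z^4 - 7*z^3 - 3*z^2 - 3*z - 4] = -4*z^3 - 21*z^2 - 6*z - 3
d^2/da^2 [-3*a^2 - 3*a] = -6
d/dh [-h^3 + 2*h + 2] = 2 - 3*h^2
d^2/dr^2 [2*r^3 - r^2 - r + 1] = 12*r - 2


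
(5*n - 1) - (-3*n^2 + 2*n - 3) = 3*n^2 + 3*n + 2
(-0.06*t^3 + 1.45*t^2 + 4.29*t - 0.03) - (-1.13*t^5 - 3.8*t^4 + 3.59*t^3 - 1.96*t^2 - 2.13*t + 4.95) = 1.13*t^5 + 3.8*t^4 - 3.65*t^3 + 3.41*t^2 + 6.42*t - 4.98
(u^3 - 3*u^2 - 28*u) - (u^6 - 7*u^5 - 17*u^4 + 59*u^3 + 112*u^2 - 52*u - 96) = -u^6 + 7*u^5 + 17*u^4 - 58*u^3 - 115*u^2 + 24*u + 96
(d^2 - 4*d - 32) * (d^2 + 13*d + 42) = d^4 + 9*d^3 - 42*d^2 - 584*d - 1344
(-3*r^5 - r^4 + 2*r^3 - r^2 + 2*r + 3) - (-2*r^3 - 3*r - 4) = -3*r^5 - r^4 + 4*r^3 - r^2 + 5*r + 7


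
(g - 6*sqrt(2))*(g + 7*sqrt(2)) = g^2 + sqrt(2)*g - 84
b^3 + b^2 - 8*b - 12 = (b - 3)*(b + 2)^2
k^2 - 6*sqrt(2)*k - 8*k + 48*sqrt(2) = (k - 8)*(k - 6*sqrt(2))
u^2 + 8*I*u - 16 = (u + 4*I)^2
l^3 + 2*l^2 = l^2*(l + 2)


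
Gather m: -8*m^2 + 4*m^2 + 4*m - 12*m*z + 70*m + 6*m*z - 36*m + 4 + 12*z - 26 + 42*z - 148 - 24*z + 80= -4*m^2 + m*(38 - 6*z) + 30*z - 90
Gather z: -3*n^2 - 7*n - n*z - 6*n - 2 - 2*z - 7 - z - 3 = -3*n^2 - 13*n + z*(-n - 3) - 12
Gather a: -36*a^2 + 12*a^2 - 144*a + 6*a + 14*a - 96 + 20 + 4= -24*a^2 - 124*a - 72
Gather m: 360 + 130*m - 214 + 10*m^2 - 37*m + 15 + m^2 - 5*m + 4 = 11*m^2 + 88*m + 165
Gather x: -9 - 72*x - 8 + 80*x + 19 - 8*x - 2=0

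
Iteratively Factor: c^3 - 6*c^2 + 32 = (c - 4)*(c^2 - 2*c - 8) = (c - 4)^2*(c + 2)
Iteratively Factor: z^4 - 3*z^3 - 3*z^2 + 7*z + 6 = (z - 2)*(z^3 - z^2 - 5*z - 3) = (z - 2)*(z + 1)*(z^2 - 2*z - 3) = (z - 3)*(z - 2)*(z + 1)*(z + 1)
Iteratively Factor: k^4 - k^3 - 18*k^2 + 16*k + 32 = (k + 4)*(k^3 - 5*k^2 + 2*k + 8) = (k + 1)*(k + 4)*(k^2 - 6*k + 8) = (k - 4)*(k + 1)*(k + 4)*(k - 2)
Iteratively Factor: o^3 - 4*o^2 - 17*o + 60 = (o + 4)*(o^2 - 8*o + 15) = (o - 5)*(o + 4)*(o - 3)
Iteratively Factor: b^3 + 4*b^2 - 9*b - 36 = (b - 3)*(b^2 + 7*b + 12) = (b - 3)*(b + 3)*(b + 4)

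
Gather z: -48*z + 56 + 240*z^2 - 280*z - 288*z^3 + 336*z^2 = -288*z^3 + 576*z^2 - 328*z + 56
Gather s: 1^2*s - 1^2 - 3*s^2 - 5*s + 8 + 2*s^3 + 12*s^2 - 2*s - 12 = 2*s^3 + 9*s^2 - 6*s - 5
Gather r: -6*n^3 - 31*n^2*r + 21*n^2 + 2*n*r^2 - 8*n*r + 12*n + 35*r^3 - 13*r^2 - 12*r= -6*n^3 + 21*n^2 + 12*n + 35*r^3 + r^2*(2*n - 13) + r*(-31*n^2 - 8*n - 12)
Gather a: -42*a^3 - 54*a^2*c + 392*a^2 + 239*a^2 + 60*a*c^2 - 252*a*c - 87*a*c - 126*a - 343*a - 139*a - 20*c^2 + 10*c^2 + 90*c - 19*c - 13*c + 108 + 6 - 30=-42*a^3 + a^2*(631 - 54*c) + a*(60*c^2 - 339*c - 608) - 10*c^2 + 58*c + 84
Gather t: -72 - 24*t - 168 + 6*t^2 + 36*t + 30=6*t^2 + 12*t - 210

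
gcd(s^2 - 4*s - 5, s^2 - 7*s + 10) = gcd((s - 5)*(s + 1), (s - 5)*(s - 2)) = s - 5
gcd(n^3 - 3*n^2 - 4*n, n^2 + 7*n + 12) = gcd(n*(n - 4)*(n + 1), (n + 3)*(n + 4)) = 1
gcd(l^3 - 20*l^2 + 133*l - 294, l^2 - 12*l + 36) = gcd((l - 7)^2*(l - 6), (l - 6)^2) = l - 6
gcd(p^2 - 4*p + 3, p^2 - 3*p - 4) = 1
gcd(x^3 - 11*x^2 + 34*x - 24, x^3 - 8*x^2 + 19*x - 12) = x^2 - 5*x + 4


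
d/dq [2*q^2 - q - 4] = 4*q - 1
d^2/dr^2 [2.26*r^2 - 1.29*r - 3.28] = 4.52000000000000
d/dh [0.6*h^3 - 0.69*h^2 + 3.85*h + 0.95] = 1.8*h^2 - 1.38*h + 3.85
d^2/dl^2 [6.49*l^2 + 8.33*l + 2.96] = 12.9800000000000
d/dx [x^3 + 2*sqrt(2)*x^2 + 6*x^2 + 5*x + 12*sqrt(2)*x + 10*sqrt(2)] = 3*x^2 + 4*sqrt(2)*x + 12*x + 5 + 12*sqrt(2)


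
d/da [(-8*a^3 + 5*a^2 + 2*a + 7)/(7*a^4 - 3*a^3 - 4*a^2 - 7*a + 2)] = (56*a^6 - 70*a^5 + 5*a^4 - 72*a^3 - 12*a^2 + 76*a + 53)/(49*a^8 - 42*a^7 - 47*a^6 - 74*a^5 + 86*a^4 + 44*a^3 + 33*a^2 - 28*a + 4)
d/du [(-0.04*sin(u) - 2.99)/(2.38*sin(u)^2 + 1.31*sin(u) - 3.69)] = (0.0952*sin(u)^2 + 14.2324*sin(u) + 4.0645)*cos(u)/(5.6644*sin(u)^4 + 6.2356*sin(u)^3 - 15.8483*sin(u)^2 - 9.6678*sin(u) + 13.6161)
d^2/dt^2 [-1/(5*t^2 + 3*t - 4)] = 2*(25*t^2 + 15*t - (10*t + 3)^2 - 20)/(5*t^2 + 3*t - 4)^3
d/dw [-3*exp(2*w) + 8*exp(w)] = (8 - 6*exp(w))*exp(w)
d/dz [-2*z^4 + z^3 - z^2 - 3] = z*(-8*z^2 + 3*z - 2)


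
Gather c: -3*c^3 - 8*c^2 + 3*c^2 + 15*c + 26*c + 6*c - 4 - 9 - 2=-3*c^3 - 5*c^2 + 47*c - 15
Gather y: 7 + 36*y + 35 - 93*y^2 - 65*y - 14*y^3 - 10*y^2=-14*y^3 - 103*y^2 - 29*y + 42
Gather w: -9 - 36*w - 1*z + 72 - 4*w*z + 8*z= w*(-4*z - 36) + 7*z + 63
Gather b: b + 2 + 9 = b + 11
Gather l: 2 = 2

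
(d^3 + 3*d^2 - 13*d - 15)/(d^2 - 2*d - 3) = d + 5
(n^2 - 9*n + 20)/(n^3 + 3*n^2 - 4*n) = (n^2 - 9*n + 20)/(n*(n^2 + 3*n - 4))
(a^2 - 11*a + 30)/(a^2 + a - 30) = (a - 6)/(a + 6)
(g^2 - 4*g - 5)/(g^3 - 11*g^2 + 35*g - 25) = (g + 1)/(g^2 - 6*g + 5)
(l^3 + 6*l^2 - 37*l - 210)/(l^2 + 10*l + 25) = (l^2 + l - 42)/(l + 5)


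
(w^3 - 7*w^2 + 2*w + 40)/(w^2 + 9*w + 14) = (w^2 - 9*w + 20)/(w + 7)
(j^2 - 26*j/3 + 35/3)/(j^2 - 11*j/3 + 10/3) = (j - 7)/(j - 2)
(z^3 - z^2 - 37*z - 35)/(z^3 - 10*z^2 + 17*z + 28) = (z + 5)/(z - 4)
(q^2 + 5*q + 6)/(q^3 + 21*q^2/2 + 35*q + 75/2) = 2*(q + 2)/(2*q^2 + 15*q + 25)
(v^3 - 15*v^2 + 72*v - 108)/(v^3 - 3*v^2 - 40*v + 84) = (v^3 - 15*v^2 + 72*v - 108)/(v^3 - 3*v^2 - 40*v + 84)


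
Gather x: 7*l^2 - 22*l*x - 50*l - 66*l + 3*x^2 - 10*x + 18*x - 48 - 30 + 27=7*l^2 - 116*l + 3*x^2 + x*(8 - 22*l) - 51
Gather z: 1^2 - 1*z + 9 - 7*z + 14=24 - 8*z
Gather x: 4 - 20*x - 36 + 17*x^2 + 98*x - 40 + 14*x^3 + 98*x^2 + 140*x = 14*x^3 + 115*x^2 + 218*x - 72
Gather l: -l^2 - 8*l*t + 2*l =-l^2 + l*(2 - 8*t)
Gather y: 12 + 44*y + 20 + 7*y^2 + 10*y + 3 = 7*y^2 + 54*y + 35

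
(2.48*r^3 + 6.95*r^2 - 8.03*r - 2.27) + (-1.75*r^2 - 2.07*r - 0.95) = 2.48*r^3 + 5.2*r^2 - 10.1*r - 3.22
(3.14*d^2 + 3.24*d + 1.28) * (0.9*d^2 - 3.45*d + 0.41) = 2.826*d^4 - 7.917*d^3 - 8.7386*d^2 - 3.0876*d + 0.5248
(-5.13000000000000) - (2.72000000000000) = -7.85000000000000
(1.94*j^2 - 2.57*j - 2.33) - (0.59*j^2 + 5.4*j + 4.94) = 1.35*j^2 - 7.97*j - 7.27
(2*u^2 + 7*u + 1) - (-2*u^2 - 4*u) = 4*u^2 + 11*u + 1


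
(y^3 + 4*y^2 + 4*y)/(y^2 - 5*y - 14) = y*(y + 2)/(y - 7)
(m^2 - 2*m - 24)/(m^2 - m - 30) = (m + 4)/(m + 5)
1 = 1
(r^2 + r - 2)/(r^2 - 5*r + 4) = (r + 2)/(r - 4)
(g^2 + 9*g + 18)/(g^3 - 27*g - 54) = (g + 6)/(g^2 - 3*g - 18)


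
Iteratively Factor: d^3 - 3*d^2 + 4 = (d + 1)*(d^2 - 4*d + 4) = (d - 2)*(d + 1)*(d - 2)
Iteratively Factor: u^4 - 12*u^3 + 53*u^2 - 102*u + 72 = (u - 3)*(u^3 - 9*u^2 + 26*u - 24) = (u - 4)*(u - 3)*(u^2 - 5*u + 6) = (u - 4)*(u - 3)^2*(u - 2)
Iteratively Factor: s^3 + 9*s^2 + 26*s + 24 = (s + 3)*(s^2 + 6*s + 8) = (s + 3)*(s + 4)*(s + 2)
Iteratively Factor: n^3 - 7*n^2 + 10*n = (n)*(n^2 - 7*n + 10) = n*(n - 5)*(n - 2)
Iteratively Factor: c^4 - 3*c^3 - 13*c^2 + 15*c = (c)*(c^3 - 3*c^2 - 13*c + 15) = c*(c + 3)*(c^2 - 6*c + 5) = c*(c - 1)*(c + 3)*(c - 5)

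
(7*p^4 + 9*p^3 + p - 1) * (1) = 7*p^4 + 9*p^3 + p - 1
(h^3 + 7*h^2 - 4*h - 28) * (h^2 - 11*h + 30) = h^5 - 4*h^4 - 51*h^3 + 226*h^2 + 188*h - 840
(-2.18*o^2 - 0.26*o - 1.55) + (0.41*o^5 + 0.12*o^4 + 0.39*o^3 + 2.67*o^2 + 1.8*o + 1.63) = 0.41*o^5 + 0.12*o^4 + 0.39*o^3 + 0.49*o^2 + 1.54*o + 0.0799999999999998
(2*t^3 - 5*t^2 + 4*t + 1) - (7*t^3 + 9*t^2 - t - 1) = -5*t^3 - 14*t^2 + 5*t + 2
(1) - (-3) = 4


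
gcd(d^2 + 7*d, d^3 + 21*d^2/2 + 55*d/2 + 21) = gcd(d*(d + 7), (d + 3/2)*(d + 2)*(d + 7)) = d + 7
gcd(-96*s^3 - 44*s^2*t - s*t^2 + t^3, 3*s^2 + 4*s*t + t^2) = 3*s + t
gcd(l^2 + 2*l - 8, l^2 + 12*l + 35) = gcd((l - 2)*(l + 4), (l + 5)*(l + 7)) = 1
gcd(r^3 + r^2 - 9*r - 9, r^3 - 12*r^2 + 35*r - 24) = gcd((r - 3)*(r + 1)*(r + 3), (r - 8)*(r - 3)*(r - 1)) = r - 3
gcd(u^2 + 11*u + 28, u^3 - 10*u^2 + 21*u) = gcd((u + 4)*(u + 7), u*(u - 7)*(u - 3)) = 1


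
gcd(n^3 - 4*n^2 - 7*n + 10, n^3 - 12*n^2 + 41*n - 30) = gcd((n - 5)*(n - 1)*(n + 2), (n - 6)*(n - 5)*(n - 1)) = n^2 - 6*n + 5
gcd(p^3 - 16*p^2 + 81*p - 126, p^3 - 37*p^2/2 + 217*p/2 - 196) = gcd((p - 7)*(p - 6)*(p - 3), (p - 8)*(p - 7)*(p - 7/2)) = p - 7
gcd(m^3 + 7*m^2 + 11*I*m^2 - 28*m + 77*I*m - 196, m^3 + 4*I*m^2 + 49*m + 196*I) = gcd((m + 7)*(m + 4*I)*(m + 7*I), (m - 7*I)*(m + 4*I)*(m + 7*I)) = m^2 + 11*I*m - 28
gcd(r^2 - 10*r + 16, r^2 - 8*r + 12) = r - 2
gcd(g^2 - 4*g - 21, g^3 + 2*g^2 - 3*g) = g + 3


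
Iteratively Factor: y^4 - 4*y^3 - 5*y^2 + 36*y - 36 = (y + 3)*(y^3 - 7*y^2 + 16*y - 12) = (y - 3)*(y + 3)*(y^2 - 4*y + 4) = (y - 3)*(y - 2)*(y + 3)*(y - 2)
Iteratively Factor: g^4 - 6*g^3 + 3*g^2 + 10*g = (g + 1)*(g^3 - 7*g^2 + 10*g) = (g - 5)*(g + 1)*(g^2 - 2*g) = (g - 5)*(g - 2)*(g + 1)*(g)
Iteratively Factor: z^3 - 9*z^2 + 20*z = (z - 4)*(z^2 - 5*z) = z*(z - 4)*(z - 5)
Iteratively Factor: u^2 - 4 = (u + 2)*(u - 2)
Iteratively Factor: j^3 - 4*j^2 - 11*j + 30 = (j + 3)*(j^2 - 7*j + 10) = (j - 5)*(j + 3)*(j - 2)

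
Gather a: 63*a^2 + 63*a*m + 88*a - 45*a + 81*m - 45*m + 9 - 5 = 63*a^2 + a*(63*m + 43) + 36*m + 4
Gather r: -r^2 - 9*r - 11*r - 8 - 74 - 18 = -r^2 - 20*r - 100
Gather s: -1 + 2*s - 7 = 2*s - 8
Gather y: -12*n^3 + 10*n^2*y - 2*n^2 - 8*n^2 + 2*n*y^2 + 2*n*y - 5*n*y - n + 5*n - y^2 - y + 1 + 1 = -12*n^3 - 10*n^2 + 4*n + y^2*(2*n - 1) + y*(10*n^2 - 3*n - 1) + 2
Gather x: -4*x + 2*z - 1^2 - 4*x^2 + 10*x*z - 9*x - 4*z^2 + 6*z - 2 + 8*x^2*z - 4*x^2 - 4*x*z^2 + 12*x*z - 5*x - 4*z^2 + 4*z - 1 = x^2*(8*z - 8) + x*(-4*z^2 + 22*z - 18) - 8*z^2 + 12*z - 4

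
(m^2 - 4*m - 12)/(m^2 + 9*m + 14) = (m - 6)/(m + 7)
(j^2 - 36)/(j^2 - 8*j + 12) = (j + 6)/(j - 2)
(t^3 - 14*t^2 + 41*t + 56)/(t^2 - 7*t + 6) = (t^3 - 14*t^2 + 41*t + 56)/(t^2 - 7*t + 6)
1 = 1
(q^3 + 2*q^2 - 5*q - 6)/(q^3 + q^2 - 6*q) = (q + 1)/q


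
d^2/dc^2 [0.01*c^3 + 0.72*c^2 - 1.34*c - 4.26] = 0.06*c + 1.44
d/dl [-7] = 0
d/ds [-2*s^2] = -4*s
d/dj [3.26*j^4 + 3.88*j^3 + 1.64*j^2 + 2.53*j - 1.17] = 13.04*j^3 + 11.64*j^2 + 3.28*j + 2.53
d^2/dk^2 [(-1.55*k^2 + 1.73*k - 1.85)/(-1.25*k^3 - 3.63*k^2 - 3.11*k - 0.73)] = (4.84375*k^6 - 16.21875*k^5 - 48.5655*k^4 + 47.370596*k^3 + 183.71427*k^2 + 142.688442*k + 35.489368)/(1.953125*k^9 + 17.015625*k^8 + 63.9915*k^7 + 135.923772*k^6 + 179.085102*k^5 + 151.21383*k^4 + 81.52574*k^3 + 26.98518*k^2 + 4.971957*k + 0.389017)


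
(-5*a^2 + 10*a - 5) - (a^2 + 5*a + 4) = -6*a^2 + 5*a - 9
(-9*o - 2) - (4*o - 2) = -13*o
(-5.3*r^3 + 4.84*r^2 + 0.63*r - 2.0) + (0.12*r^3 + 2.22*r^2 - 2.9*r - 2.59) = -5.18*r^3 + 7.06*r^2 - 2.27*r - 4.59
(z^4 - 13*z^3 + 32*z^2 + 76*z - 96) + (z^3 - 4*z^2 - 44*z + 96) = z^4 - 12*z^3 + 28*z^2 + 32*z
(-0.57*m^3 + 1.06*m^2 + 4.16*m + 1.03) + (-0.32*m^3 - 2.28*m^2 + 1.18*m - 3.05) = -0.89*m^3 - 1.22*m^2 + 5.34*m - 2.02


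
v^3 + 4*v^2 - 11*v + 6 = (v - 1)^2*(v + 6)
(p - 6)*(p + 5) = p^2 - p - 30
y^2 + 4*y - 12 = (y - 2)*(y + 6)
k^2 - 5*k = k*(k - 5)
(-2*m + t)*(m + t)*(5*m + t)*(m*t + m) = -10*m^4*t - 10*m^4 - 7*m^3*t^2 - 7*m^3*t + 4*m^2*t^3 + 4*m^2*t^2 + m*t^4 + m*t^3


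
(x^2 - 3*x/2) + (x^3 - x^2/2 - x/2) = x^3 + x^2/2 - 2*x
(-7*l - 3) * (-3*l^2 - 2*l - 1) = 21*l^3 + 23*l^2 + 13*l + 3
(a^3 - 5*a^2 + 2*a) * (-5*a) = -5*a^4 + 25*a^3 - 10*a^2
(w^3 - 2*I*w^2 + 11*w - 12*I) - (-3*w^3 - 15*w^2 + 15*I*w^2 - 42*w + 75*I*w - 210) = 4*w^3 + 15*w^2 - 17*I*w^2 + 53*w - 75*I*w + 210 - 12*I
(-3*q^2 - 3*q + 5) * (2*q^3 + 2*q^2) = -6*q^5 - 12*q^4 + 4*q^3 + 10*q^2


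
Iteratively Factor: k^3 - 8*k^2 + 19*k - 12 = (k - 4)*(k^2 - 4*k + 3) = (k - 4)*(k - 1)*(k - 3)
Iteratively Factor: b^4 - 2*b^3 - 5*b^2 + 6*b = (b - 3)*(b^3 + b^2 - 2*b) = (b - 3)*(b - 1)*(b^2 + 2*b) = b*(b - 3)*(b - 1)*(b + 2)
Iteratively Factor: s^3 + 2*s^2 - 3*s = (s)*(s^2 + 2*s - 3) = s*(s + 3)*(s - 1)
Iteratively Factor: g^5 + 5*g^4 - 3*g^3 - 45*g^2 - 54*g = (g + 3)*(g^4 + 2*g^3 - 9*g^2 - 18*g) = g*(g + 3)*(g^3 + 2*g^2 - 9*g - 18) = g*(g + 2)*(g + 3)*(g^2 - 9) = g*(g + 2)*(g + 3)^2*(g - 3)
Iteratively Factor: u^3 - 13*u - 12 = (u - 4)*(u^2 + 4*u + 3) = (u - 4)*(u + 3)*(u + 1)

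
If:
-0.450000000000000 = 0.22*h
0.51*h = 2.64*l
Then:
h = -2.05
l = -0.40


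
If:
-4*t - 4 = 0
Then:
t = -1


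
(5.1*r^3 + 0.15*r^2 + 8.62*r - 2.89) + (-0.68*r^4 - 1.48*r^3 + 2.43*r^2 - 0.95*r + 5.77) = -0.68*r^4 + 3.62*r^3 + 2.58*r^2 + 7.67*r + 2.88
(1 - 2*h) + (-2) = -2*h - 1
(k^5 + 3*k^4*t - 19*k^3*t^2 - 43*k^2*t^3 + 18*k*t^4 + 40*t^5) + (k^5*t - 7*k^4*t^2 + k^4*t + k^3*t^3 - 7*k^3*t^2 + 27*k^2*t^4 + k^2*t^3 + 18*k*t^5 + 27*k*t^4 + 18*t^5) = k^5*t + k^5 - 7*k^4*t^2 + 4*k^4*t + k^3*t^3 - 26*k^3*t^2 + 27*k^2*t^4 - 42*k^2*t^3 + 18*k*t^5 + 45*k*t^4 + 58*t^5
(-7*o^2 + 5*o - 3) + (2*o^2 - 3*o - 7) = -5*o^2 + 2*o - 10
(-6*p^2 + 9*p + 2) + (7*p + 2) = -6*p^2 + 16*p + 4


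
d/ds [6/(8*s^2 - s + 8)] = 6*(1 - 16*s)/(8*s^2 - s + 8)^2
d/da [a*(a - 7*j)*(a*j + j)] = j*(3*a^2 - 14*a*j + 2*a - 7*j)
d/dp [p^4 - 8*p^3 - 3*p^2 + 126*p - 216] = 4*p^3 - 24*p^2 - 6*p + 126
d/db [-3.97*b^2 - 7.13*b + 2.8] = -7.94*b - 7.13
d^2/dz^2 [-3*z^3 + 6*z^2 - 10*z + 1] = 12 - 18*z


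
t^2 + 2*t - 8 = (t - 2)*(t + 4)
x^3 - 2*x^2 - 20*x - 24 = (x - 6)*(x + 2)^2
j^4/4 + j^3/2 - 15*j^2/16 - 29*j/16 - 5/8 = (j/4 + 1/4)*(j - 2)*(j + 1/2)*(j + 5/2)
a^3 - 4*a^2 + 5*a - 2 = (a - 2)*(a - 1)^2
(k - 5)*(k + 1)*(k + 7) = k^3 + 3*k^2 - 33*k - 35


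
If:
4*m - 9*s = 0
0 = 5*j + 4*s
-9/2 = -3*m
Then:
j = -8/15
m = 3/2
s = 2/3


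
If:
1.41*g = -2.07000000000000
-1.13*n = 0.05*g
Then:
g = -1.47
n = 0.06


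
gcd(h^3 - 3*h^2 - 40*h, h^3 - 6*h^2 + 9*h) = h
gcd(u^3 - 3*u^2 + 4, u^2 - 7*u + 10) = u - 2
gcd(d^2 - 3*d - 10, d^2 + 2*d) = d + 2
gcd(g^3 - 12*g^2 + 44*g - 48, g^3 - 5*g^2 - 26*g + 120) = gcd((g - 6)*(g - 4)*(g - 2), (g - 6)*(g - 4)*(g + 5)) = g^2 - 10*g + 24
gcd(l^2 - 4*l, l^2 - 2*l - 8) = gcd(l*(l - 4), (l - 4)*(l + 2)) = l - 4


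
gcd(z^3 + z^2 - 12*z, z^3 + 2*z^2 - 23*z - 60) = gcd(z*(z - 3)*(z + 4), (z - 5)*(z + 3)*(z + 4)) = z + 4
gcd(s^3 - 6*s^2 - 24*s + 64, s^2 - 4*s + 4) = s - 2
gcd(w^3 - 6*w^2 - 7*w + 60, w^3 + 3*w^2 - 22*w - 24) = w - 4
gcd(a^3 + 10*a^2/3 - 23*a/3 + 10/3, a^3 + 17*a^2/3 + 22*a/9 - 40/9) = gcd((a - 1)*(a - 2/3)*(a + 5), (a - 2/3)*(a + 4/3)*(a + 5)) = a^2 + 13*a/3 - 10/3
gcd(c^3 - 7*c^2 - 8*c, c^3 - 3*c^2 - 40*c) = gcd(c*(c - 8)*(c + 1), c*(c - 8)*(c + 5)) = c^2 - 8*c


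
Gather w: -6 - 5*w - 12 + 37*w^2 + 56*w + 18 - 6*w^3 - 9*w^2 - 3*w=-6*w^3 + 28*w^2 + 48*w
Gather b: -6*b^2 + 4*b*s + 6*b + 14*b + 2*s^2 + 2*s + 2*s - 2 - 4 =-6*b^2 + b*(4*s + 20) + 2*s^2 + 4*s - 6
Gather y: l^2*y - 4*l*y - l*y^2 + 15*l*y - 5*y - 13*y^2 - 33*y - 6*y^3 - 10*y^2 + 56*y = -6*y^3 + y^2*(-l - 23) + y*(l^2 + 11*l + 18)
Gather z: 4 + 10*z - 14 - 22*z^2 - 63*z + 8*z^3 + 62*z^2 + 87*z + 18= 8*z^3 + 40*z^2 + 34*z + 8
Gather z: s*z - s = s*z - s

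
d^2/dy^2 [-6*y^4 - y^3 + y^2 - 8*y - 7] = -72*y^2 - 6*y + 2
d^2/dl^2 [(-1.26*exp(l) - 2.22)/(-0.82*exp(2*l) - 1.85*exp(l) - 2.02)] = (0.847224*exp(4*l) + 4.059492*exp(3*l) - 2.419164*exp(2*l) - 11.819502*exp(l) - 3.154836)*exp(l)/(0.551368*exp(6*l) + 3.73182*exp(5*l) + 12.494094*exp(4*l) + 24.717665*exp(3*l) + 30.778134*exp(2*l) + 22.64622*exp(l) + 8.242408)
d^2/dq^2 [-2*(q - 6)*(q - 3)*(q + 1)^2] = -24*q^2 + 84*q - 4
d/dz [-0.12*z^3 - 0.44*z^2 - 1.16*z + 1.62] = -0.36*z^2 - 0.88*z - 1.16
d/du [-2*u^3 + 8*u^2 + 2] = 2*u*(8 - 3*u)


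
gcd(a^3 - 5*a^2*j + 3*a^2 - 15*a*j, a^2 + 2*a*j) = a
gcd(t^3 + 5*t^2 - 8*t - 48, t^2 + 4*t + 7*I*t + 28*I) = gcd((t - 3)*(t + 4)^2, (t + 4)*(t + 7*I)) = t + 4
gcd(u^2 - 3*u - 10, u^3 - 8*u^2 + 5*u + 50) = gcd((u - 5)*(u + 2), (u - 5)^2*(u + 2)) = u^2 - 3*u - 10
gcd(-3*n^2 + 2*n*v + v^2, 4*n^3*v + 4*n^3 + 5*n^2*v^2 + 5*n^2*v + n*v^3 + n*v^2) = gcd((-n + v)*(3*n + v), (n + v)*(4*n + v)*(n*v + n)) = 1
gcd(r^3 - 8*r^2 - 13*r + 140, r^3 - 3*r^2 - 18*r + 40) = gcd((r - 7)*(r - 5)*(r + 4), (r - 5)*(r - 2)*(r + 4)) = r^2 - r - 20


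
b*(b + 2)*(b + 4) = b^3 + 6*b^2 + 8*b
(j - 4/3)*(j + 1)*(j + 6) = j^3 + 17*j^2/3 - 10*j/3 - 8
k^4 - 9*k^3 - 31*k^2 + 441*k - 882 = (k - 7)*(k - 6)*(k - 3)*(k + 7)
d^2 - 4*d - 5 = (d - 5)*(d + 1)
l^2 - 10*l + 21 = (l - 7)*(l - 3)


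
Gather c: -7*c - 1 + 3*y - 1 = -7*c + 3*y - 2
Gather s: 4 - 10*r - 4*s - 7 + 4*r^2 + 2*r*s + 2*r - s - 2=4*r^2 - 8*r + s*(2*r - 5) - 5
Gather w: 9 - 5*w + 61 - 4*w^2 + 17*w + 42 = -4*w^2 + 12*w + 112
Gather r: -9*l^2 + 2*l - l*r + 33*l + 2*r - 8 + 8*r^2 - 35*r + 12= -9*l^2 + 35*l + 8*r^2 + r*(-l - 33) + 4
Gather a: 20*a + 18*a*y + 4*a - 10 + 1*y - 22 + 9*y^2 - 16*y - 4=a*(18*y + 24) + 9*y^2 - 15*y - 36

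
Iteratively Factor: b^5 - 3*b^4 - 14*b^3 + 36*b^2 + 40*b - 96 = (b - 4)*(b^4 + b^3 - 10*b^2 - 4*b + 24) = (b - 4)*(b - 2)*(b^3 + 3*b^2 - 4*b - 12) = (b - 4)*(b - 2)*(b + 3)*(b^2 - 4) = (b - 4)*(b - 2)*(b + 2)*(b + 3)*(b - 2)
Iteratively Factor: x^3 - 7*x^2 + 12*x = (x)*(x^2 - 7*x + 12) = x*(x - 4)*(x - 3)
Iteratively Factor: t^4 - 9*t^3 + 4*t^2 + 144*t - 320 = (t - 4)*(t^3 - 5*t^2 - 16*t + 80) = (t - 4)*(t + 4)*(t^2 - 9*t + 20) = (t - 5)*(t - 4)*(t + 4)*(t - 4)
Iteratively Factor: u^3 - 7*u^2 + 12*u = (u)*(u^2 - 7*u + 12) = u*(u - 3)*(u - 4)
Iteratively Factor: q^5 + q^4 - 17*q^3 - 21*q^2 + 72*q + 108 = (q - 3)*(q^4 + 4*q^3 - 5*q^2 - 36*q - 36) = (q - 3)*(q + 2)*(q^3 + 2*q^2 - 9*q - 18) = (q - 3)^2*(q + 2)*(q^2 + 5*q + 6) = (q - 3)^2*(q + 2)*(q + 3)*(q + 2)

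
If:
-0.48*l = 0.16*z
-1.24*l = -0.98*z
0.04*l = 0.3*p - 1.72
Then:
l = 0.00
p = 5.73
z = 0.00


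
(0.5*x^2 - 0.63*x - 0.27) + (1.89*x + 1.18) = 0.5*x^2 + 1.26*x + 0.91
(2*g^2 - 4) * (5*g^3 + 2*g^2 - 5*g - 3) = 10*g^5 + 4*g^4 - 30*g^3 - 14*g^2 + 20*g + 12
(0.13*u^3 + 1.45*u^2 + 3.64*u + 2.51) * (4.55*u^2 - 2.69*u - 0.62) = 0.5915*u^5 + 6.2478*u^4 + 12.5809*u^3 + 0.729899999999999*u^2 - 9.0087*u - 1.5562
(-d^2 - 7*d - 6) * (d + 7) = -d^3 - 14*d^2 - 55*d - 42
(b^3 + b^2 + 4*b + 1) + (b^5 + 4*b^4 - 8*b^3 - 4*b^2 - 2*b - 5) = b^5 + 4*b^4 - 7*b^3 - 3*b^2 + 2*b - 4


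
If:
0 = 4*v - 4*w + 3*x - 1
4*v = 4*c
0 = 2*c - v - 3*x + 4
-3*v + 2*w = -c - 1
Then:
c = -5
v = -5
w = -11/2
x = -1/3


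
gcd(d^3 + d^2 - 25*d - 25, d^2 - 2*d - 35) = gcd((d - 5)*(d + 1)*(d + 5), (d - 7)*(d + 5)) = d + 5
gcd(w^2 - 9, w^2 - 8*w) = 1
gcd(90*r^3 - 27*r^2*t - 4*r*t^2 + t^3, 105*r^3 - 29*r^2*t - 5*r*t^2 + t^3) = 15*r^2 - 2*r*t - t^2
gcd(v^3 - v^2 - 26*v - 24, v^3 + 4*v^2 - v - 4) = v^2 + 5*v + 4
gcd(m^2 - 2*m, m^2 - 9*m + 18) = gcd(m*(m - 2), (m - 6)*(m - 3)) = 1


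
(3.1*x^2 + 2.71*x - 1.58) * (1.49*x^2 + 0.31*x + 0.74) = 4.619*x^4 + 4.9989*x^3 + 0.7799*x^2 + 1.5156*x - 1.1692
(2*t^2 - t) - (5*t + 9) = 2*t^2 - 6*t - 9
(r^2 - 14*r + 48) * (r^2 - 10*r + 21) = r^4 - 24*r^3 + 209*r^2 - 774*r + 1008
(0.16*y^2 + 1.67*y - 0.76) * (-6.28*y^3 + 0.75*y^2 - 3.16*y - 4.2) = -1.0048*y^5 - 10.3676*y^4 + 5.5197*y^3 - 6.5192*y^2 - 4.6124*y + 3.192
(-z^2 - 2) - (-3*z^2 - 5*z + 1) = 2*z^2 + 5*z - 3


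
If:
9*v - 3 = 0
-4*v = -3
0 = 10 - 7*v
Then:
No Solution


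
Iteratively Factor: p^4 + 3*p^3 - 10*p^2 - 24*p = (p)*(p^3 + 3*p^2 - 10*p - 24) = p*(p - 3)*(p^2 + 6*p + 8) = p*(p - 3)*(p + 2)*(p + 4)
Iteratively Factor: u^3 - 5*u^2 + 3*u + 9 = (u - 3)*(u^2 - 2*u - 3) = (u - 3)^2*(u + 1)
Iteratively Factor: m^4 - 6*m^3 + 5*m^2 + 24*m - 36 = (m + 2)*(m^3 - 8*m^2 + 21*m - 18) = (m - 3)*(m + 2)*(m^2 - 5*m + 6) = (m - 3)*(m - 2)*(m + 2)*(m - 3)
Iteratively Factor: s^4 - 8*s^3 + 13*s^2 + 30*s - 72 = (s - 3)*(s^3 - 5*s^2 - 2*s + 24) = (s - 4)*(s - 3)*(s^2 - s - 6) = (s - 4)*(s - 3)^2*(s + 2)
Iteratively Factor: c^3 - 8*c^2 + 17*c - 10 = (c - 5)*(c^2 - 3*c + 2) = (c - 5)*(c - 2)*(c - 1)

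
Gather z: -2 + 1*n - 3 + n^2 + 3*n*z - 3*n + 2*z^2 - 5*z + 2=n^2 - 2*n + 2*z^2 + z*(3*n - 5) - 3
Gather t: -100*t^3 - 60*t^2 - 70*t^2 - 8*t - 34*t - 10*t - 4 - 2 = -100*t^3 - 130*t^2 - 52*t - 6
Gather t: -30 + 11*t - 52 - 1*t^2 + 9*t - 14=-t^2 + 20*t - 96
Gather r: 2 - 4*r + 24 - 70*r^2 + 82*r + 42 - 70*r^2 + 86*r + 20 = -140*r^2 + 164*r + 88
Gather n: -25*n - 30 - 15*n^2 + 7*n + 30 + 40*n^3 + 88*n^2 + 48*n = 40*n^3 + 73*n^2 + 30*n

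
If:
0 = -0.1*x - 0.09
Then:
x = -0.90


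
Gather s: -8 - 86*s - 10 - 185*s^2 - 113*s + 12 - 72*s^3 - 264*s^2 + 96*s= -72*s^3 - 449*s^2 - 103*s - 6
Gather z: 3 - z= 3 - z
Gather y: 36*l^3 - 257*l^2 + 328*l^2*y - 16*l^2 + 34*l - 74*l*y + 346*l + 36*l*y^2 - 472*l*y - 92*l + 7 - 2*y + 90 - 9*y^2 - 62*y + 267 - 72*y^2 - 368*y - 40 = 36*l^3 - 273*l^2 + 288*l + y^2*(36*l - 81) + y*(328*l^2 - 546*l - 432) + 324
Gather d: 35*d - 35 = 35*d - 35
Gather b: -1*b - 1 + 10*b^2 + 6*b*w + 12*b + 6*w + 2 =10*b^2 + b*(6*w + 11) + 6*w + 1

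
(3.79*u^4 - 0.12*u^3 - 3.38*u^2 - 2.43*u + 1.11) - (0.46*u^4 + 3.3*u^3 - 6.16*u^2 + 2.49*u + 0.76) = 3.33*u^4 - 3.42*u^3 + 2.78*u^2 - 4.92*u + 0.35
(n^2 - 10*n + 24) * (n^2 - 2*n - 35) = n^4 - 12*n^3 + 9*n^2 + 302*n - 840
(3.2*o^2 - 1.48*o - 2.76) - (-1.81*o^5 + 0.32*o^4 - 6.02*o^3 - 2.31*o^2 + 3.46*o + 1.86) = 1.81*o^5 - 0.32*o^4 + 6.02*o^3 + 5.51*o^2 - 4.94*o - 4.62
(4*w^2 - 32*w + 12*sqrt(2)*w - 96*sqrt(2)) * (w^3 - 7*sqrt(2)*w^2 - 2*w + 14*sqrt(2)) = 4*w^5 - 32*w^4 - 16*sqrt(2)*w^4 - 176*w^3 + 128*sqrt(2)*w^3 + 32*sqrt(2)*w^2 + 1408*w^2 - 256*sqrt(2)*w + 336*w - 2688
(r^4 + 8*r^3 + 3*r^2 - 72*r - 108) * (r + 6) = r^5 + 14*r^4 + 51*r^3 - 54*r^2 - 540*r - 648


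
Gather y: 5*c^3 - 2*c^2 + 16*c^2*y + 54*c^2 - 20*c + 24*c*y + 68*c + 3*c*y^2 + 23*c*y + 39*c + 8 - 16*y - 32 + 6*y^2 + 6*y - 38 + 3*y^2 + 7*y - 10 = 5*c^3 + 52*c^2 + 87*c + y^2*(3*c + 9) + y*(16*c^2 + 47*c - 3) - 72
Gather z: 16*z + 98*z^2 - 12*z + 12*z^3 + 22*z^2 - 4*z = 12*z^3 + 120*z^2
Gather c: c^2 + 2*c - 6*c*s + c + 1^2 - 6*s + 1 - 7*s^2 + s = c^2 + c*(3 - 6*s) - 7*s^2 - 5*s + 2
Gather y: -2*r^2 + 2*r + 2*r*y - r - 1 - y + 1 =-2*r^2 + r + y*(2*r - 1)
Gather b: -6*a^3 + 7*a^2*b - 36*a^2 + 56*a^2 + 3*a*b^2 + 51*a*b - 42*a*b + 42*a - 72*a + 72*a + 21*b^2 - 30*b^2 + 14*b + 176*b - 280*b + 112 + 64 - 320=-6*a^3 + 20*a^2 + 42*a + b^2*(3*a - 9) + b*(7*a^2 + 9*a - 90) - 144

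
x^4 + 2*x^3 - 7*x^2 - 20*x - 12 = (x - 3)*(x + 1)*(x + 2)^2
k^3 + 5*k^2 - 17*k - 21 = (k - 3)*(k + 1)*(k + 7)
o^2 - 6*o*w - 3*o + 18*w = (o - 3)*(o - 6*w)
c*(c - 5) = c^2 - 5*c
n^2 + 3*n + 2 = (n + 1)*(n + 2)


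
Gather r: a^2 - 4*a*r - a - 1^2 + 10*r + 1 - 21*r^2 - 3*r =a^2 - a - 21*r^2 + r*(7 - 4*a)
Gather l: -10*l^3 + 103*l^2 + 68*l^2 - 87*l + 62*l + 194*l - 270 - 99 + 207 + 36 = -10*l^3 + 171*l^2 + 169*l - 126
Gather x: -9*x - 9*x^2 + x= -9*x^2 - 8*x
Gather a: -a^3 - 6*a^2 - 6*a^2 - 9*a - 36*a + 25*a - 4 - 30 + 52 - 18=-a^3 - 12*a^2 - 20*a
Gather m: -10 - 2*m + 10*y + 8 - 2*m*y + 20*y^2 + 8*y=m*(-2*y - 2) + 20*y^2 + 18*y - 2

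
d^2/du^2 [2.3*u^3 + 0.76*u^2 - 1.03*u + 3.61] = 13.8*u + 1.52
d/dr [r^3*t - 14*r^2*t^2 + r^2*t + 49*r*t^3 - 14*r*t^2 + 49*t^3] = t*(3*r^2 - 28*r*t + 2*r + 49*t^2 - 14*t)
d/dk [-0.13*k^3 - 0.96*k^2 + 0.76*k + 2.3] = -0.39*k^2 - 1.92*k + 0.76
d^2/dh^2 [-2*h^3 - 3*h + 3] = -12*h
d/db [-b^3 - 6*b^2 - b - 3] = -3*b^2 - 12*b - 1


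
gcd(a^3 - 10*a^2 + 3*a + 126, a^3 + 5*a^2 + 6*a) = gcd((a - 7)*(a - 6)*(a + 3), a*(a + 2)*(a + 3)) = a + 3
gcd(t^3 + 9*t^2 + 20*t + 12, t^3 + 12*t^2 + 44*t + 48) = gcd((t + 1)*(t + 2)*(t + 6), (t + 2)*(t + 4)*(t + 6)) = t^2 + 8*t + 12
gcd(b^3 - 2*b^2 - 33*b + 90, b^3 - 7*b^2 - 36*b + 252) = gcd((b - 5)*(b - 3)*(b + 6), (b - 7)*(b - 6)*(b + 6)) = b + 6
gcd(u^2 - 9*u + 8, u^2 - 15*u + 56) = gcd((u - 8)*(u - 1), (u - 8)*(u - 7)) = u - 8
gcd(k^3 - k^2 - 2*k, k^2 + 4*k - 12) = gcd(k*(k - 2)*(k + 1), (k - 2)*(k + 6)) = k - 2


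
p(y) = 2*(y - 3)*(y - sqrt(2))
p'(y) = 4*y - 6 - 2*sqrt(2)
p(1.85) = -1.00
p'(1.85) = -1.43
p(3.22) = 0.79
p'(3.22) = 4.05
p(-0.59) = 14.39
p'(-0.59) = -11.19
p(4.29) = 7.42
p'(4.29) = 8.33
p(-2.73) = 47.49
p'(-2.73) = -19.75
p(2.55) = -1.02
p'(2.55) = 1.37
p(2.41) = -1.18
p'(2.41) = 0.81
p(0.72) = 3.17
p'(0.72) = -5.95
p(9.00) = 91.03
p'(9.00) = 27.17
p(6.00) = 27.51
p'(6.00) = 15.17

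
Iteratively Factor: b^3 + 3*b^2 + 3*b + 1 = (b + 1)*(b^2 + 2*b + 1) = (b + 1)^2*(b + 1)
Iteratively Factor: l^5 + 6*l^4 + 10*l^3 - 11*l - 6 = (l + 2)*(l^4 + 4*l^3 + 2*l^2 - 4*l - 3) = (l + 1)*(l + 2)*(l^3 + 3*l^2 - l - 3) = (l + 1)^2*(l + 2)*(l^2 + 2*l - 3) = (l + 1)^2*(l + 2)*(l + 3)*(l - 1)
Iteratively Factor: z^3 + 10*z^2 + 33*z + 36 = (z + 3)*(z^2 + 7*z + 12) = (z + 3)^2*(z + 4)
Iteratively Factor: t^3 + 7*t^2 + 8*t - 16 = (t + 4)*(t^2 + 3*t - 4) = (t - 1)*(t + 4)*(t + 4)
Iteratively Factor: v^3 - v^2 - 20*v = (v - 5)*(v^2 + 4*v) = v*(v - 5)*(v + 4)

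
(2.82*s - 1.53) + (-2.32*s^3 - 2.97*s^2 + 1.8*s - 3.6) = -2.32*s^3 - 2.97*s^2 + 4.62*s - 5.13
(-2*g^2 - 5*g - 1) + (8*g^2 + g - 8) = 6*g^2 - 4*g - 9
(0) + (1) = 1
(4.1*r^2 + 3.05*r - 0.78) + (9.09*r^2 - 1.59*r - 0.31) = 13.19*r^2 + 1.46*r - 1.09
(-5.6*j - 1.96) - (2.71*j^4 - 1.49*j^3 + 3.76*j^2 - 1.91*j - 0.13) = -2.71*j^4 + 1.49*j^3 - 3.76*j^2 - 3.69*j - 1.83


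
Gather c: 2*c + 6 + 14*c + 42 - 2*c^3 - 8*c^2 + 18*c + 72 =-2*c^3 - 8*c^2 + 34*c + 120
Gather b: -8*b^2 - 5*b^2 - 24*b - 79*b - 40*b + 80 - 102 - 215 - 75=-13*b^2 - 143*b - 312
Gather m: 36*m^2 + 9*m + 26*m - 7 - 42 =36*m^2 + 35*m - 49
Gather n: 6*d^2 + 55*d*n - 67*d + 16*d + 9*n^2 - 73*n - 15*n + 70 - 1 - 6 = 6*d^2 - 51*d + 9*n^2 + n*(55*d - 88) + 63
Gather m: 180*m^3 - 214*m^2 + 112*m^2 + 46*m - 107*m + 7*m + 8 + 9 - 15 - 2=180*m^3 - 102*m^2 - 54*m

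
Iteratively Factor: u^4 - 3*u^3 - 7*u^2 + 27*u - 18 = (u + 3)*(u^3 - 6*u^2 + 11*u - 6) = (u - 2)*(u + 3)*(u^2 - 4*u + 3) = (u - 3)*(u - 2)*(u + 3)*(u - 1)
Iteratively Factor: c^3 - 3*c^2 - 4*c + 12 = (c - 3)*(c^2 - 4) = (c - 3)*(c + 2)*(c - 2)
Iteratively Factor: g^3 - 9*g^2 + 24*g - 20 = (g - 2)*(g^2 - 7*g + 10) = (g - 5)*(g - 2)*(g - 2)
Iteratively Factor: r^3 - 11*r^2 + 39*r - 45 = (r - 5)*(r^2 - 6*r + 9) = (r - 5)*(r - 3)*(r - 3)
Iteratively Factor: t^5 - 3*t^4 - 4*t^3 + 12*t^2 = (t)*(t^4 - 3*t^3 - 4*t^2 + 12*t) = t^2*(t^3 - 3*t^2 - 4*t + 12) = t^2*(t - 3)*(t^2 - 4) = t^2*(t - 3)*(t - 2)*(t + 2)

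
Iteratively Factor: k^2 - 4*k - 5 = (k - 5)*(k + 1)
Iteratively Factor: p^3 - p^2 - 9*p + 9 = (p + 3)*(p^2 - 4*p + 3) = (p - 1)*(p + 3)*(p - 3)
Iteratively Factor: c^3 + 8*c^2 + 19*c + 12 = (c + 1)*(c^2 + 7*c + 12) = (c + 1)*(c + 3)*(c + 4)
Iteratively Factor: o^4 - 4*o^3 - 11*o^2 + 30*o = (o)*(o^3 - 4*o^2 - 11*o + 30) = o*(o + 3)*(o^2 - 7*o + 10) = o*(o - 5)*(o + 3)*(o - 2)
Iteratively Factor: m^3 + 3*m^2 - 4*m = (m)*(m^2 + 3*m - 4) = m*(m - 1)*(m + 4)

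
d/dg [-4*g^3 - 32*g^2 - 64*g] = -12*g^2 - 64*g - 64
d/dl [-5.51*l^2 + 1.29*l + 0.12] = 1.29 - 11.02*l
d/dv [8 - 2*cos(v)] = 2*sin(v)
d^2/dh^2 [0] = 0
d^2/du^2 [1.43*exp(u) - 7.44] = 1.43*exp(u)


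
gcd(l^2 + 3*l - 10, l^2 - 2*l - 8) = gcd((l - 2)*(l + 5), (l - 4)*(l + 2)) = 1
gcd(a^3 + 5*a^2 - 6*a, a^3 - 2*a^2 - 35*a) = a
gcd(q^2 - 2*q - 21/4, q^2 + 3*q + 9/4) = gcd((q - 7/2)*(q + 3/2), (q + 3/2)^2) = q + 3/2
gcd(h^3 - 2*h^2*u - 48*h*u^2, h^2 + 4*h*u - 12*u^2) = h + 6*u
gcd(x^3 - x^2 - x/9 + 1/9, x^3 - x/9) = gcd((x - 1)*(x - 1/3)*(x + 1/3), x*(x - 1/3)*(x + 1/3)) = x^2 - 1/9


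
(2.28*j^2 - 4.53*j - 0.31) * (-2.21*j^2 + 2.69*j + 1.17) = -5.0388*j^4 + 16.1445*j^3 - 8.833*j^2 - 6.134*j - 0.3627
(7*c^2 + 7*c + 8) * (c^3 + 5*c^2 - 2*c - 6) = 7*c^5 + 42*c^4 + 29*c^3 - 16*c^2 - 58*c - 48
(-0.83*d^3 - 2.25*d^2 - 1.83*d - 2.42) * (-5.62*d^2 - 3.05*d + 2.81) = 4.6646*d^5 + 15.1765*d^4 + 14.8148*d^3 + 12.8594*d^2 + 2.2387*d - 6.8002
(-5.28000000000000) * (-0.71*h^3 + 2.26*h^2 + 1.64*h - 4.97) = 3.7488*h^3 - 11.9328*h^2 - 8.6592*h + 26.2416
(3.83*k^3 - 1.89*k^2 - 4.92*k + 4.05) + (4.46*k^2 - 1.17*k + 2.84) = 3.83*k^3 + 2.57*k^2 - 6.09*k + 6.89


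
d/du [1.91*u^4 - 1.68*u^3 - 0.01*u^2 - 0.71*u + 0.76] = 7.64*u^3 - 5.04*u^2 - 0.02*u - 0.71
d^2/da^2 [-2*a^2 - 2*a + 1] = -4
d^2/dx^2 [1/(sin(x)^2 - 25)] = 2*(-2*sin(x)^4 - 47*sin(x)^2 + 25)/(sin(x)^2 - 25)^3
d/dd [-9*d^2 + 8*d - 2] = 8 - 18*d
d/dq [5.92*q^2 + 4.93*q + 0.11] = 11.84*q + 4.93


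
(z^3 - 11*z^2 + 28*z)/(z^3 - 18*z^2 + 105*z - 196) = z/(z - 7)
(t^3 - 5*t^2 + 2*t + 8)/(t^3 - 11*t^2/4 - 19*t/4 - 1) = 4*(t - 2)/(4*t + 1)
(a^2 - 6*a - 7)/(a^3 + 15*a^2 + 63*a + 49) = (a - 7)/(a^2 + 14*a + 49)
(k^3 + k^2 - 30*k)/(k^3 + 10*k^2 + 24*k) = (k - 5)/(k + 4)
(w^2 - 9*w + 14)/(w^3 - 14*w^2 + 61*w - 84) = (w - 2)/(w^2 - 7*w + 12)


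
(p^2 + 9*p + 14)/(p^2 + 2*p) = (p + 7)/p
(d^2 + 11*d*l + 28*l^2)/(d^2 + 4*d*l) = (d + 7*l)/d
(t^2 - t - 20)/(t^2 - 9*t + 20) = (t + 4)/(t - 4)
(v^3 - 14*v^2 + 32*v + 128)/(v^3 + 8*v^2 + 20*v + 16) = (v^2 - 16*v + 64)/(v^2 + 6*v + 8)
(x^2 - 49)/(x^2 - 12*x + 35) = (x + 7)/(x - 5)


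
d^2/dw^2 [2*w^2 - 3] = 4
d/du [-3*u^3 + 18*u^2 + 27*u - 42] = -9*u^2 + 36*u + 27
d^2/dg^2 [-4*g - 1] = 0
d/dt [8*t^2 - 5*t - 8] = 16*t - 5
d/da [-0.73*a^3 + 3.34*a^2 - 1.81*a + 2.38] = -2.19*a^2 + 6.68*a - 1.81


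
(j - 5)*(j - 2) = j^2 - 7*j + 10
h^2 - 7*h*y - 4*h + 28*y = (h - 4)*(h - 7*y)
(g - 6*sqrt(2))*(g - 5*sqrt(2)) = g^2 - 11*sqrt(2)*g + 60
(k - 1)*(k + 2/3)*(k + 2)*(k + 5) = k^4 + 20*k^3/3 + 7*k^2 - 8*k - 20/3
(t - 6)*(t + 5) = t^2 - t - 30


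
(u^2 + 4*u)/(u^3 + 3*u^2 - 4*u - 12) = u*(u + 4)/(u^3 + 3*u^2 - 4*u - 12)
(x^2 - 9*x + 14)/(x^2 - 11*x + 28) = (x - 2)/(x - 4)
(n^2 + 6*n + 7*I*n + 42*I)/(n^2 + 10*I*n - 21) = (n + 6)/(n + 3*I)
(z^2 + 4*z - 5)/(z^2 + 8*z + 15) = (z - 1)/(z + 3)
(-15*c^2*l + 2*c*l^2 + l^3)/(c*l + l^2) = (-15*c^2 + 2*c*l + l^2)/(c + l)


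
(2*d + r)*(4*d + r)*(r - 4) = 8*d^2*r - 32*d^2 + 6*d*r^2 - 24*d*r + r^3 - 4*r^2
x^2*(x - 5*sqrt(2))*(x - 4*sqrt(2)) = x^4 - 9*sqrt(2)*x^3 + 40*x^2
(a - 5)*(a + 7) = a^2 + 2*a - 35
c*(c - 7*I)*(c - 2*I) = c^3 - 9*I*c^2 - 14*c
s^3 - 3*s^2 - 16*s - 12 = (s - 6)*(s + 1)*(s + 2)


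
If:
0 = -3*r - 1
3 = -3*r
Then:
No Solution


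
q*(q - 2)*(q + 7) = q^3 + 5*q^2 - 14*q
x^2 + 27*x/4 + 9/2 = (x + 3/4)*(x + 6)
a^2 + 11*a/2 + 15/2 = (a + 5/2)*(a + 3)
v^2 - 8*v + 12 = (v - 6)*(v - 2)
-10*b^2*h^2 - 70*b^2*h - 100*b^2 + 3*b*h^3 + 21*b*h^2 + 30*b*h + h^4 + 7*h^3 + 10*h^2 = (-2*b + h)*(5*b + h)*(h + 2)*(h + 5)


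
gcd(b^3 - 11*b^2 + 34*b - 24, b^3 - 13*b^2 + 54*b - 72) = b^2 - 10*b + 24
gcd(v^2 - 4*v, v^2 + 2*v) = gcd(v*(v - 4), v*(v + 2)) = v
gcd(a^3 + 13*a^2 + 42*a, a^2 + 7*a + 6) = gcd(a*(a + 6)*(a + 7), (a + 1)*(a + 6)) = a + 6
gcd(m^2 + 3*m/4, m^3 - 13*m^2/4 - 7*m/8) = m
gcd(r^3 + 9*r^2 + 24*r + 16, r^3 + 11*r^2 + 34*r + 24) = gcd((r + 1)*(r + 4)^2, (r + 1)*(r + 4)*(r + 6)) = r^2 + 5*r + 4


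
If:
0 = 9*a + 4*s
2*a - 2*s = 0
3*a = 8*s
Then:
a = 0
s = 0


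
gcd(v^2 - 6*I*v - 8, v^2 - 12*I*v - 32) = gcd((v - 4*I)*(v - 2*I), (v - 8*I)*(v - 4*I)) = v - 4*I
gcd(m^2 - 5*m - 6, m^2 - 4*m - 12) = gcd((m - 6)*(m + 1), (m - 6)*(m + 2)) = m - 6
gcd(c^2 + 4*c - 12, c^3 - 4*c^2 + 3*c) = 1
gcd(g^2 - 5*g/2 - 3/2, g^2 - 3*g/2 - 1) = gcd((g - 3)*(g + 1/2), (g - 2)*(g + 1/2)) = g + 1/2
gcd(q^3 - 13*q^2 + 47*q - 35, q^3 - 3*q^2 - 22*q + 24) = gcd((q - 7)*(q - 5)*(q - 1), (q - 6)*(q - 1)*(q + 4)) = q - 1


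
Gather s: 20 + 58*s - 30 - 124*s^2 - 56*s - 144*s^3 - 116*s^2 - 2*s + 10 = -144*s^3 - 240*s^2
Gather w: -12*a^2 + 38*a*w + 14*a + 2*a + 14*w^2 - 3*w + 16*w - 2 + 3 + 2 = -12*a^2 + 16*a + 14*w^2 + w*(38*a + 13) + 3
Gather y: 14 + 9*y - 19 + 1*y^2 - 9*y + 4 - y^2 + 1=0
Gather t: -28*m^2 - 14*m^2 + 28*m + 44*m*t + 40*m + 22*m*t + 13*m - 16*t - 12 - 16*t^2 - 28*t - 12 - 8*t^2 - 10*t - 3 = -42*m^2 + 81*m - 24*t^2 + t*(66*m - 54) - 27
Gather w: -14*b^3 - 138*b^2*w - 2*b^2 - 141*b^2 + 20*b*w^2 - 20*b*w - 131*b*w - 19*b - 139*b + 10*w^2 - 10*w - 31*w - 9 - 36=-14*b^3 - 143*b^2 - 158*b + w^2*(20*b + 10) + w*(-138*b^2 - 151*b - 41) - 45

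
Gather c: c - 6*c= -5*c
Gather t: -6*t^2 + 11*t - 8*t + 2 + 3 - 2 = -6*t^2 + 3*t + 3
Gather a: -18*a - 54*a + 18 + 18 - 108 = -72*a - 72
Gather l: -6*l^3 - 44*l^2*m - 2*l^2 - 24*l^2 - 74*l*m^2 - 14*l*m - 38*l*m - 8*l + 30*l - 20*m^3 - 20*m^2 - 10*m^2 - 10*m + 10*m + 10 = -6*l^3 + l^2*(-44*m - 26) + l*(-74*m^2 - 52*m + 22) - 20*m^3 - 30*m^2 + 10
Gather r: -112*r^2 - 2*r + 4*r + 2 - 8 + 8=-112*r^2 + 2*r + 2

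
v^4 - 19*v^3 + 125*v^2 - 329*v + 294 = (v - 7)^2*(v - 3)*(v - 2)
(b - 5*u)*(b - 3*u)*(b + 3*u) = b^3 - 5*b^2*u - 9*b*u^2 + 45*u^3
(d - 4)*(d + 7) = d^2 + 3*d - 28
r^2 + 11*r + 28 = (r + 4)*(r + 7)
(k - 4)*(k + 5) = k^2 + k - 20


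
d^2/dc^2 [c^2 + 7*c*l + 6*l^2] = 2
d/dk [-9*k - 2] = -9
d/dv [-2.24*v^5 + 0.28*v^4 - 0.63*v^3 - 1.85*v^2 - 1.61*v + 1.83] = -11.2*v^4 + 1.12*v^3 - 1.89*v^2 - 3.7*v - 1.61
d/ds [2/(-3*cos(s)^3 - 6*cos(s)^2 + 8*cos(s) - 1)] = 2*(-9*cos(s)^2 - 12*cos(s) + 8)*sin(s)/(3*cos(s)^3 + 6*cos(s)^2 - 8*cos(s) + 1)^2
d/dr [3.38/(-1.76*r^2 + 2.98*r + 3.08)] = (11.8976*r - 10.0724)/(-1.76*r^2 + 2.98*r + 3.08)^2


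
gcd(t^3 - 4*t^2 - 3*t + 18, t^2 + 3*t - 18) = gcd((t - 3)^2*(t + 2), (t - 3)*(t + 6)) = t - 3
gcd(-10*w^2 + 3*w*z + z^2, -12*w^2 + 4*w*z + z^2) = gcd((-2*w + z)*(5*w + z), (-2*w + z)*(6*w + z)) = -2*w + z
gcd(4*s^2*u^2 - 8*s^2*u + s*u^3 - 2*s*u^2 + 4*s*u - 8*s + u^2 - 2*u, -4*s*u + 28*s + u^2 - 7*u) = 1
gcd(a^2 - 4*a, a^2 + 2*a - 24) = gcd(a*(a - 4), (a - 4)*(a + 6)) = a - 4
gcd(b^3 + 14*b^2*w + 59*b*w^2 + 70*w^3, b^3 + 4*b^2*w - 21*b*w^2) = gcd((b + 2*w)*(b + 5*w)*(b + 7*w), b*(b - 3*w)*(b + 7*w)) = b + 7*w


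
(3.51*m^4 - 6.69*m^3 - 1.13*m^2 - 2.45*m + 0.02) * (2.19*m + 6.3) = 7.6869*m^5 + 7.4619*m^4 - 44.6217*m^3 - 12.4845*m^2 - 15.3912*m + 0.126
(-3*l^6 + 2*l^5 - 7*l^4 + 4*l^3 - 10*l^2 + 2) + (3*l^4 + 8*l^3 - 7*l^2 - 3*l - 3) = -3*l^6 + 2*l^5 - 4*l^4 + 12*l^3 - 17*l^2 - 3*l - 1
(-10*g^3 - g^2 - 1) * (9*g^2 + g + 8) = -90*g^5 - 19*g^4 - 81*g^3 - 17*g^2 - g - 8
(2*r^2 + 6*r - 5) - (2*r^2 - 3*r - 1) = 9*r - 4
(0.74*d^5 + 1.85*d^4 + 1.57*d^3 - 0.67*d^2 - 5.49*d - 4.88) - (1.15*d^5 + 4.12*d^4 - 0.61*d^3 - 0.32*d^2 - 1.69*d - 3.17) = -0.41*d^5 - 2.27*d^4 + 2.18*d^3 - 0.35*d^2 - 3.8*d - 1.71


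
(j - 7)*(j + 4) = j^2 - 3*j - 28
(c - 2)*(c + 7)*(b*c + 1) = b*c^3 + 5*b*c^2 - 14*b*c + c^2 + 5*c - 14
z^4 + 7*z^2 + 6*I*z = z*(z - 3*I)*(z + I)*(z + 2*I)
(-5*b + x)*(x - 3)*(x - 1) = -5*b*x^2 + 20*b*x - 15*b + x^3 - 4*x^2 + 3*x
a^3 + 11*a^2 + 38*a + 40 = (a + 2)*(a + 4)*(a + 5)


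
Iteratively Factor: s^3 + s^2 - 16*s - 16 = (s - 4)*(s^2 + 5*s + 4) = (s - 4)*(s + 1)*(s + 4)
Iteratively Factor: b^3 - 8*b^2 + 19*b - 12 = (b - 1)*(b^2 - 7*b + 12) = (b - 4)*(b - 1)*(b - 3)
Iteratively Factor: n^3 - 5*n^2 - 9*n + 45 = (n + 3)*(n^2 - 8*n + 15) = (n - 3)*(n + 3)*(n - 5)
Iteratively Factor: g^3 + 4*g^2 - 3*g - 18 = (g + 3)*(g^2 + g - 6) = (g - 2)*(g + 3)*(g + 3)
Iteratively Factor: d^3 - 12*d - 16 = (d - 4)*(d^2 + 4*d + 4) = (d - 4)*(d + 2)*(d + 2)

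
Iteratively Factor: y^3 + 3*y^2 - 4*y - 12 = (y - 2)*(y^2 + 5*y + 6) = (y - 2)*(y + 2)*(y + 3)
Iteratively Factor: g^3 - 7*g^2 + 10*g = (g - 2)*(g^2 - 5*g) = (g - 5)*(g - 2)*(g)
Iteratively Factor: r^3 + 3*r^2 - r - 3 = (r + 3)*(r^2 - 1) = (r + 1)*(r + 3)*(r - 1)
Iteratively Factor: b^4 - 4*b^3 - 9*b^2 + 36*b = (b + 3)*(b^3 - 7*b^2 + 12*b) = (b - 4)*(b + 3)*(b^2 - 3*b) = (b - 4)*(b - 3)*(b + 3)*(b)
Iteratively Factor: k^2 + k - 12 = (k - 3)*(k + 4)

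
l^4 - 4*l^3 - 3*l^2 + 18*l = l*(l - 3)^2*(l + 2)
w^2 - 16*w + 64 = (w - 8)^2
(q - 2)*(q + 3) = q^2 + q - 6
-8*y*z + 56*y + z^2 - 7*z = (-8*y + z)*(z - 7)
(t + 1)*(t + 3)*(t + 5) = t^3 + 9*t^2 + 23*t + 15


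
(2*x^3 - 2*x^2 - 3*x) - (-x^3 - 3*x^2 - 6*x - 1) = 3*x^3 + x^2 + 3*x + 1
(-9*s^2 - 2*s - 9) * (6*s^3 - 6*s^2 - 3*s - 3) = -54*s^5 + 42*s^4 - 15*s^3 + 87*s^2 + 33*s + 27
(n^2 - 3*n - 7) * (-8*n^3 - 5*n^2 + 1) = -8*n^5 + 19*n^4 + 71*n^3 + 36*n^2 - 3*n - 7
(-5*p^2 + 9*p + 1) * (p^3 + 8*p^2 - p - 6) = -5*p^5 - 31*p^4 + 78*p^3 + 29*p^2 - 55*p - 6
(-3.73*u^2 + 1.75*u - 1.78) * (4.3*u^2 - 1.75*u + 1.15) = -16.039*u^4 + 14.0525*u^3 - 15.006*u^2 + 5.1275*u - 2.047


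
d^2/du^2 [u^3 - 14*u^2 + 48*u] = 6*u - 28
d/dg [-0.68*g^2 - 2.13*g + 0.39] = -1.36*g - 2.13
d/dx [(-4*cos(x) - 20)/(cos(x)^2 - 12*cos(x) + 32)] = 4*(sin(x)^2 - 10*cos(x) + 91)*sin(x)/(cos(x)^2 - 12*cos(x) + 32)^2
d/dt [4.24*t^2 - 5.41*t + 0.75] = 8.48*t - 5.41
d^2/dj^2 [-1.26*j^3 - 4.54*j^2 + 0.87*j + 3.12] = -7.56*j - 9.08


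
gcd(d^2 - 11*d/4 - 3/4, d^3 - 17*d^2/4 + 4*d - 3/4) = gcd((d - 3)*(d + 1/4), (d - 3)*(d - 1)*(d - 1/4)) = d - 3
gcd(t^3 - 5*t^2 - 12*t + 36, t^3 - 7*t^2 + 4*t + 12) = t^2 - 8*t + 12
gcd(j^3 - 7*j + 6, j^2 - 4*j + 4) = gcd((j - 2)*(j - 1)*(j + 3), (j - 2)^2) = j - 2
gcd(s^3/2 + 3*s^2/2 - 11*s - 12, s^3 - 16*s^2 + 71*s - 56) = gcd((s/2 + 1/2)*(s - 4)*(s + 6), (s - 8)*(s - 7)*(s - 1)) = 1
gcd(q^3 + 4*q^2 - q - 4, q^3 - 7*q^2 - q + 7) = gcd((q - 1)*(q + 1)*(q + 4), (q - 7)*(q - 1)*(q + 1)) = q^2 - 1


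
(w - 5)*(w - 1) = w^2 - 6*w + 5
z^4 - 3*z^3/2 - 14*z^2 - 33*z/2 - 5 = (z - 5)*(z + 1/2)*(z + 1)*(z + 2)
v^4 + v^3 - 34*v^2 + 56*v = v*(v - 4)*(v - 2)*(v + 7)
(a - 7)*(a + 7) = a^2 - 49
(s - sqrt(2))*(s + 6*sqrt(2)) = s^2 + 5*sqrt(2)*s - 12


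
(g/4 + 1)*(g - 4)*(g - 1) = g^3/4 - g^2/4 - 4*g + 4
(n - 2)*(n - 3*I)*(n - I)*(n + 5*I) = n^4 - 2*n^3 + I*n^3 + 17*n^2 - 2*I*n^2 - 34*n - 15*I*n + 30*I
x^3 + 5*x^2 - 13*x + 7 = (x - 1)^2*(x + 7)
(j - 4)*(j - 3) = j^2 - 7*j + 12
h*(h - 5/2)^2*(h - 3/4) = h^4 - 23*h^3/4 + 10*h^2 - 75*h/16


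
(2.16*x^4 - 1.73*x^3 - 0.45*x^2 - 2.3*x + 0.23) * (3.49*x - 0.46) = 7.5384*x^5 - 7.0313*x^4 - 0.7747*x^3 - 7.82*x^2 + 1.8607*x - 0.1058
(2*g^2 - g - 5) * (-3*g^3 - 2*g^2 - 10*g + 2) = -6*g^5 - g^4 - 3*g^3 + 24*g^2 + 48*g - 10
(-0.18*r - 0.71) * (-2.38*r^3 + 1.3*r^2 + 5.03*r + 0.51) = 0.4284*r^4 + 1.4558*r^3 - 1.8284*r^2 - 3.6631*r - 0.3621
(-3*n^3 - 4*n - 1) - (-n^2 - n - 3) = -3*n^3 + n^2 - 3*n + 2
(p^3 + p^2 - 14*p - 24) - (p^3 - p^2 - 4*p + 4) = 2*p^2 - 10*p - 28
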